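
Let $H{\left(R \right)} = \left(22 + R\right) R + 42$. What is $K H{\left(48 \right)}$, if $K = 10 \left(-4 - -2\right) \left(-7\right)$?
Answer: $476280$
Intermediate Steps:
$H{\left(R \right)} = 42 + R \left(22 + R\right)$ ($H{\left(R \right)} = R \left(22 + R\right) + 42 = 42 + R \left(22 + R\right)$)
$K = 140$ ($K = 10 \left(-4 + 2\right) \left(-7\right) = 10 \left(-2\right) \left(-7\right) = \left(-20\right) \left(-7\right) = 140$)
$K H{\left(48 \right)} = 140 \left(42 + 48^{2} + 22 \cdot 48\right) = 140 \left(42 + 2304 + 1056\right) = 140 \cdot 3402 = 476280$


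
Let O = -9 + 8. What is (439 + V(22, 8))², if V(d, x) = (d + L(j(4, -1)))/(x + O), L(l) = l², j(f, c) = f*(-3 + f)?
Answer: 9678321/49 ≈ 1.9752e+5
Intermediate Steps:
O = -1
V(d, x) = (16 + d)/(-1 + x) (V(d, x) = (d + (4*(-3 + 4))²)/(x - 1) = (d + (4*1)²)/(-1 + x) = (d + 4²)/(-1 + x) = (d + 16)/(-1 + x) = (16 + d)/(-1 + x))
(439 + V(22, 8))² = (439 + (16 + 22)/(-1 + 8))² = (439 + 38/7)² = (3111/7)² = 9678321/49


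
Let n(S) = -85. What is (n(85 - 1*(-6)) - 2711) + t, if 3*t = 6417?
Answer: -657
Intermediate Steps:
t = 2139 (t = (1/3)*6417 = 2139)
(n(85 - 1*(-6)) - 2711) + t = (-85 - 2711) + 2139 = -2796 + 2139 = -657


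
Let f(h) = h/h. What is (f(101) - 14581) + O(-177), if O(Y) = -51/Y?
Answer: -860203/59 ≈ -14580.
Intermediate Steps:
f(h) = 1
(f(101) - 14581) + O(-177) = (1 - 14581) - 51/(-177) = -14580 - 51*(-1/177) = -14580 + 17/59 = -860203/59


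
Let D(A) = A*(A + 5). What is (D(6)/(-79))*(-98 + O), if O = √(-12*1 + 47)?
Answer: 6468/79 - 66*√35/79 ≈ 76.931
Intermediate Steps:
D(A) = A*(5 + A)
O = √35 (O = √(-12 + 47) = √35 ≈ 5.9161)
(D(6)/(-79))*(-98 + O) = ((6*(5 + 6))/(-79))*(-98 + √35) = ((6*11)*(-1/79))*(-98 + √35) = (66*(-1/79))*(-98 + √35) = -66*(-98 + √35)/79 = 6468/79 - 66*√35/79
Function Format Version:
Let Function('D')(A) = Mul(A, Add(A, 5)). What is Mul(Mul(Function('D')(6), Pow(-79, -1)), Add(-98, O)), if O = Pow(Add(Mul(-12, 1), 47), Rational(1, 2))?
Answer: Add(Rational(6468, 79), Mul(Rational(-66, 79), Pow(35, Rational(1, 2)))) ≈ 76.931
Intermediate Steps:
Function('D')(A) = Mul(A, Add(5, A))
O = Pow(35, Rational(1, 2)) (O = Pow(Add(-12, 47), Rational(1, 2)) = Pow(35, Rational(1, 2)) ≈ 5.9161)
Mul(Mul(Function('D')(6), Pow(-79, -1)), Add(-98, O)) = Mul(Mul(Mul(6, Add(5, 6)), Pow(-79, -1)), Add(-98, Pow(35, Rational(1, 2)))) = Mul(Mul(Mul(6, 11), Rational(-1, 79)), Add(-98, Pow(35, Rational(1, 2)))) = Mul(Mul(66, Rational(-1, 79)), Add(-98, Pow(35, Rational(1, 2)))) = Mul(Rational(-66, 79), Add(-98, Pow(35, Rational(1, 2)))) = Add(Rational(6468, 79), Mul(Rational(-66, 79), Pow(35, Rational(1, 2))))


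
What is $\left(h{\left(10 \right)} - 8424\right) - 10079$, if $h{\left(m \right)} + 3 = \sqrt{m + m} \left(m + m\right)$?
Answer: $-18506 + 40 \sqrt{5} \approx -18417.0$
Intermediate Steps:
$h{\left(m \right)} = -3 + 2 \sqrt{2} m^{\frac{3}{2}}$ ($h{\left(m \right)} = -3 + \sqrt{m + m} \left(m + m\right) = -3 + \sqrt{2 m} 2 m = -3 + \sqrt{2} \sqrt{m} 2 m = -3 + 2 \sqrt{2} m^{\frac{3}{2}}$)
$\left(h{\left(10 \right)} - 8424\right) - 10079 = \left(\left(-3 + 2 \sqrt{2} \cdot 10^{\frac{3}{2}}\right) - 8424\right) - 10079 = \left(\left(-3 + 2 \sqrt{2} \cdot 10 \sqrt{10}\right) - 8424\right) - 10079 = \left(\left(-3 + 40 \sqrt{5}\right) - 8424\right) - 10079 = \left(-8427 + 40 \sqrt{5}\right) - 10079 = -18506 + 40 \sqrt{5}$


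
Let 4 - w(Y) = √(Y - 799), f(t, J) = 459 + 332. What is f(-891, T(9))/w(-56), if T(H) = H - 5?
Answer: 3164/871 + 2373*I*√95/871 ≈ 3.6326 + 26.555*I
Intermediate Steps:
T(H) = -5 + H
f(t, J) = 791
w(Y) = 4 - √(-799 + Y) (w(Y) = 4 - √(Y - 799) = 4 - √(-799 + Y))
f(-891, T(9))/w(-56) = 791/(4 - √(-799 - 56)) = 791/(4 - √(-855)) = 791/(4 - 3*I*√95)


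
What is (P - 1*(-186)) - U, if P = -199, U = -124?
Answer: 111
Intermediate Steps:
(P - 1*(-186)) - U = (-199 - 1*(-186)) - 1*(-124) = (-199 + 186) + 124 = -13 + 124 = 111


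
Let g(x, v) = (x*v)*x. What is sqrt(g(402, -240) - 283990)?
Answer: 5*I*sqrt(1562758) ≈ 6250.5*I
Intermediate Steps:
g(x, v) = v*x**2 (g(x, v) = (v*x)*x = v*x**2)
sqrt(g(402, -240) - 283990) = sqrt(-240*402**2 - 283990) = sqrt(-240*161604 - 283990) = sqrt(-38784960 - 283990) = sqrt(-39068950) = 5*I*sqrt(1562758)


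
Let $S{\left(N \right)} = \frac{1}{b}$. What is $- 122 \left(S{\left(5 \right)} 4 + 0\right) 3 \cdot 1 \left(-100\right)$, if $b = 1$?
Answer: $146400$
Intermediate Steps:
$S{\left(N \right)} = 1$ ($S{\left(N \right)} = 1^{-1} = 1$)
$- 122 \left(S{\left(5 \right)} 4 + 0\right) 3 \cdot 1 \left(-100\right) = - 122 \left(1 \cdot 4 + 0\right) 3 \cdot 1 \left(-100\right) = - 122 \left(4 + 0\right) 3 \cdot 1 \left(-100\right) = - 122 \cdot 4 \cdot 3 \cdot 1 \left(-100\right) = - 122 \cdot 12 \cdot 1 \left(-100\right) = \left(-122\right) 12 \left(-100\right) = \left(-1464\right) \left(-100\right) = 146400$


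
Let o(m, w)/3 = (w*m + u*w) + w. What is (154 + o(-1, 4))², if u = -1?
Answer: 20164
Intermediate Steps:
o(m, w) = 3*m*w (o(m, w) = 3*((w*m - w) + w) = 3*((m*w - w) + w) = 3*((-w + m*w) + w) = 3*(m*w) = 3*m*w)
(154 + o(-1, 4))² = (154 + 3*(-1)*4)² = (154 - 12)² = 142² = 20164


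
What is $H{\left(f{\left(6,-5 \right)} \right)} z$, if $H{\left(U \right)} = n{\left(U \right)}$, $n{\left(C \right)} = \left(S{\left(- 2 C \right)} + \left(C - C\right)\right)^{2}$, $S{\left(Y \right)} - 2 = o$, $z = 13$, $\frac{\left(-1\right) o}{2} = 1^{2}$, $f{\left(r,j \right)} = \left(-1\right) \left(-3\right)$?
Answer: $0$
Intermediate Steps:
$f{\left(r,j \right)} = 3$
$o = -2$ ($o = - 2 \cdot 1^{2} = \left(-2\right) 1 = -2$)
$S{\left(Y \right)} = 0$ ($S{\left(Y \right)} = 2 - 2 = 0$)
$n{\left(C \right)} = 0$ ($n{\left(C \right)} = \left(0 + \left(C - C\right)\right)^{2} = \left(0 + 0\right)^{2} = 0^{2} = 0$)
$H{\left(U \right)} = 0$
$H{\left(f{\left(6,-5 \right)} \right)} z = 0 \cdot 13 = 0$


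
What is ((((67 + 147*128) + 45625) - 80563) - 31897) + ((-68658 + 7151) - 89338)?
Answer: -198797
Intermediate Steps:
((((67 + 147*128) + 45625) - 80563) - 31897) + ((-68658 + 7151) - 89338) = ((((67 + 18816) + 45625) - 80563) - 31897) + (-61507 - 89338) = (((18883 + 45625) - 80563) - 31897) - 150845 = ((64508 - 80563) - 31897) - 150845 = (-16055 - 31897) - 150845 = -47952 - 150845 = -198797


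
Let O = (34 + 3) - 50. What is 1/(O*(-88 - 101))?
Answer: 1/2457 ≈ 0.00040700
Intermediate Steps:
O = -13 (O = 37 - 50 = -13)
1/(O*(-88 - 101)) = 1/(-13*(-88 - 101)) = 1/(-13*(-189)) = 1/2457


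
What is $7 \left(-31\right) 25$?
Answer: $-5425$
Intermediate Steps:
$7 \left(-31\right) 25 = \left(-217\right) 25 = -5425$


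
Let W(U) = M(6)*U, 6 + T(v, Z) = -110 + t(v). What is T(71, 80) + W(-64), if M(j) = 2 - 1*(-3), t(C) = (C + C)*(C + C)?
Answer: 19728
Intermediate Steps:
t(C) = 4*C² (t(C) = (2*C)*(2*C) = 4*C²)
M(j) = 5 (M(j) = 2 + 3 = 5)
T(v, Z) = -116 + 4*v² (T(v, Z) = -6 + (-110 + 4*v²) = -116 + 4*v²)
W(U) = 5*U
T(71, 80) + W(-64) = (-116 + 4*71²) + 5*(-64) = (-116 + 4*5041) - 320 = (-116 + 20164) - 320 = 20048 - 320 = 19728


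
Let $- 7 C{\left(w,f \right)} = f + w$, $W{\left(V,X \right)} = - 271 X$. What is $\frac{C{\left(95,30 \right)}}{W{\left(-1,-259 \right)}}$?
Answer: $- \frac{125}{491323} \approx -0.00025441$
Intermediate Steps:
$C{\left(w,f \right)} = - \frac{f}{7} - \frac{w}{7}$ ($C{\left(w,f \right)} = - \frac{f + w}{7} = - \frac{f}{7} - \frac{w}{7}$)
$\frac{C{\left(95,30 \right)}}{W{\left(-1,-259 \right)}} = \frac{\left(- \frac{1}{7}\right) 30 - \frac{95}{7}}{\left(-271\right) \left(-259\right)} = \frac{- \frac{30}{7} - \frac{95}{7}}{70189} = \left(- \frac{125}{7}\right) \frac{1}{70189} = - \frac{125}{491323}$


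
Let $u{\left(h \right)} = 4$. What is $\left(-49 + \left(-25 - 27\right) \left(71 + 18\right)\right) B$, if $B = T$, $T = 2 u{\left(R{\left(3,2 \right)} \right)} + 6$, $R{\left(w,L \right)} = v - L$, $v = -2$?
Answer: $-65478$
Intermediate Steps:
$R{\left(w,L \right)} = -2 - L$
$T = 14$ ($T = 2 \cdot 4 + 6 = 8 + 6 = 14$)
$B = 14$
$\left(-49 + \left(-25 - 27\right) \left(71 + 18\right)\right) B = \left(-49 + \left(-25 - 27\right) \left(71 + 18\right)\right) 14 = \left(-49 - 4628\right) 14 = \left(-4677\right) 14 = -65478$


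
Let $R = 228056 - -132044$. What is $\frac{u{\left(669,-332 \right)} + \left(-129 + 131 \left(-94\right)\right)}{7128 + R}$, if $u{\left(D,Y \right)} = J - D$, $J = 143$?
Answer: $- \frac{12969}{367228} \approx -0.035316$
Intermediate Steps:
$R = 360100$ ($R = 228056 + 132044 = 360100$)
$u{\left(D,Y \right)} = 143 - D$
$\frac{u{\left(669,-332 \right)} + \left(-129 + 131 \left(-94\right)\right)}{7128 + R} = \frac{\left(143 - 669\right) + \left(-129 + 131 \left(-94\right)\right)}{7128 + 360100} = \frac{\left(143 - 669\right) - 12443}{367228} = \left(-526 - 12443\right) \frac{1}{367228} = \left(-12969\right) \frac{1}{367228} = - \frac{12969}{367228}$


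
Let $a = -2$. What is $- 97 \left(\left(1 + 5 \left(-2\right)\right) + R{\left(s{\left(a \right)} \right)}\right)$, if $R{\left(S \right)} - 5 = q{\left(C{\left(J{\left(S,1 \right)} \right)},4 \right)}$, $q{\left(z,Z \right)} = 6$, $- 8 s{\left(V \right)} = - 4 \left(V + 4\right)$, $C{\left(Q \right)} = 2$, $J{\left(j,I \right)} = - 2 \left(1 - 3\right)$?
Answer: $-194$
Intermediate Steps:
$J{\left(j,I \right)} = 4$ ($J{\left(j,I \right)} = \left(-2\right) \left(-2\right) = 4$)
$s{\left(V \right)} = 2 + \frac{V}{2}$ ($s{\left(V \right)} = - \frac{\left(-4\right) \left(V + 4\right)}{8} = - \frac{\left(-4\right) \left(4 + V\right)}{8} = - \frac{-16 - 4 V}{8} = 2 + \frac{V}{2}$)
$R{\left(S \right)} = 11$ ($R{\left(S \right)} = 5 + 6 = 11$)
$- 97 \left(\left(1 + 5 \left(-2\right)\right) + R{\left(s{\left(a \right)} \right)}\right) = - 97 \left(\left(1 + 5 \left(-2\right)\right) + 11\right) = - 97 \left(\left(1 - 10\right) + 11\right) = - 97 \left(-9 + 11\right) = \left(-97\right) 2 = -194$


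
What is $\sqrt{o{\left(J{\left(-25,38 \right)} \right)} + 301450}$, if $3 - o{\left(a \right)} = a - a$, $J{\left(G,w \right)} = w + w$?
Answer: $\sqrt{301453} \approx 549.05$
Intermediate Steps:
$J{\left(G,w \right)} = 2 w$
$o{\left(a \right)} = 3$ ($o{\left(a \right)} = 3 - \left(a - a\right) = 3 - 0 = 3 + 0 = 3$)
$\sqrt{o{\left(J{\left(-25,38 \right)} \right)} + 301450} = \sqrt{3 + 301450} = \sqrt{301453}$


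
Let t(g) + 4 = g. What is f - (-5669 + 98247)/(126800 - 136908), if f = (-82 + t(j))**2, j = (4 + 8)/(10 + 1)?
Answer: 4414488193/611534 ≈ 7218.7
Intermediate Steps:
j = 12/11 ≈ 1.0909
t(g) = -4 + g
f = 872356/121 (f = (-82 + (-4 + 12/11))**2 = (-82 - 32/11)**2 = (-934/11)**2 = 872356/121 ≈ 7209.6)
f - (-5669 + 98247)/(126800 - 136908) = 872356/121 - (-5669 + 98247)/(126800 - 136908) = 872356/121 - 92578/(-10108) = 872356/121 - 92578*(-1)/10108 = 872356/121 - 1*(-46289/5054) = 872356/121 + 46289/5054 = 4414488193/611534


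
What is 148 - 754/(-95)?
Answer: 14814/95 ≈ 155.94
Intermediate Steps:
148 - 754/(-95) = 148 - 754*(-1)/95 = 148 - 58*(-13/95) = 148 + 754/95 = 14814/95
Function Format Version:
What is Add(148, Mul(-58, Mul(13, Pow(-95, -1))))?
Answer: Rational(14814, 95) ≈ 155.94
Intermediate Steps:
Add(148, Mul(-58, Mul(13, Pow(-95, -1)))) = Add(148, Mul(-58, Mul(13, Rational(-1, 95)))) = Add(148, Mul(-58, Rational(-13, 95))) = Add(148, Rational(754, 95)) = Rational(14814, 95)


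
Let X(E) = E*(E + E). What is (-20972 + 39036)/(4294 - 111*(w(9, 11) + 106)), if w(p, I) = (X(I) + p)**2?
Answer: -18064/7000583 ≈ -0.0025804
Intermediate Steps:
X(E) = 2*E**2 (X(E) = E*(2*E) = 2*E**2)
w(p, I) = (p + 2*I**2)**2 (w(p, I) = (2*I**2 + p)**2 = (p + 2*I**2)**2)
(-20972 + 39036)/(4294 - 111*(w(9, 11) + 106)) = (-20972 + 39036)/(4294 - 111*((9 + 2*11**2)**2 + 106)) = 18064/(4294 - 111*((9 + 2*121)**2 + 106)) = 18064/(4294 - 111*((9 + 242)**2 + 106)) = 18064/(4294 - 111*(251**2 + 106)) = 18064/(4294 - 111*(63001 + 106)) = 18064/(4294 - 111*63107) = 18064/(4294 - 7004877) = 18064/(-7000583) = 18064*(-1/7000583) = -18064/7000583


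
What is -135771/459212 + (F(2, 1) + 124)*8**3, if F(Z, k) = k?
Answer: 29389432229/459212 ≈ 64000.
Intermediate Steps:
-135771/459212 + (F(2, 1) + 124)*8**3 = -135771/459212 + (1 + 124)*8**3 = -135771*1/459212 + 125*512 = -135771/459212 + 64000 = 29389432229/459212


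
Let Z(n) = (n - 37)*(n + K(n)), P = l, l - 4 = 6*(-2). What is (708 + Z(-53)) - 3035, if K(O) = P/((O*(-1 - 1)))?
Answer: 129839/53 ≈ 2449.8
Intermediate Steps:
l = -8 (l = 4 + 6*(-2) = 4 - 12 = -8)
P = -8
K(O) = 4/O (K(O) = -8/(O*(-1 - 1)) = -8/(O*(-2)) = -8/(-2*O) = -1/(2*O)*(-8) = 4/O)
Z(n) = (-37 + n)*(n + 4/n) (Z(n) = (n - 37)*(n + 4/n) = (-37 + n)*(n + 4/n))
(708 + Z(-53)) - 3035 = (708 + (4 + (-53)² - 148/(-53) - 37*(-53))) - 3035 = (708 + (4 + 2809 - 148*(-1/53) + 1961)) - 3035 = (708 + (4 + 2809 + 148/53 + 1961)) - 3035 = (708 + 253170/53) - 3035 = 290694/53 - 3035 = 129839/53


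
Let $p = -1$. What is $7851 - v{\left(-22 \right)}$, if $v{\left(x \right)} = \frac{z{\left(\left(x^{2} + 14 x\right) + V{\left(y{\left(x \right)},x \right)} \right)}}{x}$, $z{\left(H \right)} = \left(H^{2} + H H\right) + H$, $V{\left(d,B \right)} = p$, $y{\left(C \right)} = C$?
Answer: $\frac{234147}{22} \approx 10643.0$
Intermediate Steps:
$V{\left(d,B \right)} = -1$
$z{\left(H \right)} = H + 2 H^{2}$ ($z{\left(H \right)} = \left(H^{2} + H^{2}\right) + H = 2 H^{2} + H = H + 2 H^{2}$)
$v{\left(x \right)} = \frac{\left(-1 + x^{2} + 14 x\right) \left(-1 + 2 x^{2} + 28 x\right)}{x}$ ($v{\left(x \right)} = \frac{\left(\left(x^{2} + 14 x\right) - 1\right) \left(1 + 2 \left(\left(x^{2} + 14 x\right) - 1\right)\right)}{x} = \frac{\left(-1 + x^{2} + 14 x\right) \left(1 + 2 \left(-1 + x^{2} + 14 x\right)\right)}{x} = \frac{\left(-1 + x^{2} + 14 x\right) \left(1 + \left(-2 + 2 x^{2} + 28 x\right)\right)}{x} = \frac{\left(-1 + x^{2} + 14 x\right) \left(-1 + 2 x^{2} + 28 x\right)}{x}$)
$7851 - v{\left(-22 \right)} = 7851 - \left(-42 + \frac{1}{-22} + 2 \left(-22\right)^{3} + 56 \left(-22\right)^{2} + 389 \left(-22\right)\right) = 7851 - \left(-42 - \frac{1}{22} + 2 \left(-10648\right) + 56 \cdot 484 - 8558\right) = 7851 - \left(-42 - \frac{1}{22} - 21296 + 27104 - 8558\right) = 7851 - - \frac{61425}{22} = 7851 + \frac{61425}{22} = \frac{234147}{22}$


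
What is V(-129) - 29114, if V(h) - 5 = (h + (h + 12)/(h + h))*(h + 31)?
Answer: -709992/43 ≈ -16511.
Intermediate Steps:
V(h) = 5 + (31 + h)*(h + (12 + h)/(2*h)) (V(h) = 5 + (h + (h + 12)/(h + h))*(h + 31) = 5 + (h + (12 + h)/((2*h)))*(31 + h) = 5 + (h + (12 + h)*(1/(2*h)))*(31 + h) = 5 + (h + (12 + h)/(2*h))*(31 + h) = 5 + (31 + h)*(h + (12 + h)/(2*h)))
V(-129) - 29114 = (53/2 + (-129)**2 + 186/(-129) + (63/2)*(-129)) - 29114 = (53/2 + 16641 + 186*(-1/129) - 8127/2) - 29114 = (53/2 + 16641 - 62/43 - 8127/2) - 29114 = 541910/43 - 29114 = -709992/43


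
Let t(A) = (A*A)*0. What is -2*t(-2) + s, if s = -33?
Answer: -33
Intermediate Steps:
t(A) = 0 (t(A) = A²*0 = 0)
-2*t(-2) + s = -2*0 - 33 = 0 - 33 = -33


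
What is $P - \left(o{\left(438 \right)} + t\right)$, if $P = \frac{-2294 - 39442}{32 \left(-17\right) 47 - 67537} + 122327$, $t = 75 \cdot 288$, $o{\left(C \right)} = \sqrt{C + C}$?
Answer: $\frac{3126076357}{31035} - 2 \sqrt{219} \approx 1.007 \cdot 10^{5}$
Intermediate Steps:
$o{\left(C \right)} = \sqrt{2} \sqrt{C}$ ($o{\left(C \right)} = \sqrt{2 C} = \sqrt{2} \sqrt{C}$)
$t = 21600$
$P = \frac{3796432357}{31035}$ ($P = - \frac{41736}{\left(-544\right) 47 - 67537} + 122327 = - \frac{41736}{-25568 - 67537} + 122327 = - \frac{41736}{-93105} + 122327 = \left(-41736\right) \left(- \frac{1}{93105}\right) + 122327 = \frac{13912}{31035} + 122327 = \frac{3796432357}{31035} \approx 1.2233 \cdot 10^{5}$)
$P - \left(o{\left(438 \right)} + t\right) = \frac{3796432357}{31035} - \left(\sqrt{2} \sqrt{438} + 21600\right) = \frac{3796432357}{31035} - \left(2 \sqrt{219} + 21600\right) = \frac{3796432357}{31035} - \left(21600 + 2 \sqrt{219}\right) = \frac{3126076357}{31035} - 2 \sqrt{219}$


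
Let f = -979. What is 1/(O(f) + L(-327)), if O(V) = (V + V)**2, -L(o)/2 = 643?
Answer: 1/3832478 ≈ 2.6093e-7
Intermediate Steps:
L(o) = -1286 (L(o) = -2*643 = -1286)
O(V) = 4*V**2 (O(V) = (2*V)**2 = 4*V**2)
1/(O(f) + L(-327)) = 1/(4*(-979)**2 - 1286) = 1/(4*958441 - 1286) = 1/(3833764 - 1286) = 1/3832478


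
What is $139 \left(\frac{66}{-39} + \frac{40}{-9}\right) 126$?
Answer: $- \frac{1397228}{13} \approx -1.0748 \cdot 10^{5}$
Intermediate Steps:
$139 \left(\frac{66}{-39} + \frac{40}{-9}\right) 126 = 139 \left(66 \left(- \frac{1}{39}\right) + 40 \left(- \frac{1}{9}\right)\right) 126 = 139 \left(- \frac{22}{13} - \frac{40}{9}\right) 126 = 139 \left(- \frac{718}{117}\right) 126 = \left(- \frac{99802}{117}\right) 126 = - \frac{1397228}{13}$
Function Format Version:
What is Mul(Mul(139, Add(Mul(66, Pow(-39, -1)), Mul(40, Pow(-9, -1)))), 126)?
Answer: Rational(-1397228, 13) ≈ -1.0748e+5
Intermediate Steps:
Mul(Mul(139, Add(Mul(66, Pow(-39, -1)), Mul(40, Pow(-9, -1)))), 126) = Mul(Mul(139, Add(Mul(66, Rational(-1, 39)), Mul(40, Rational(-1, 9)))), 126) = Mul(Mul(139, Add(Rational(-22, 13), Rational(-40, 9))), 126) = Mul(Mul(139, Rational(-718, 117)), 126) = Mul(Rational(-99802, 117), 126) = Rational(-1397228, 13)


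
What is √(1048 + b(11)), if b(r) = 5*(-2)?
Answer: √1038 ≈ 32.218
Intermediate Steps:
b(r) = -10
√(1048 + b(11)) = √(1048 - 10) = √1038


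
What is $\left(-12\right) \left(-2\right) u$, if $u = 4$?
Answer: $96$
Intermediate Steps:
$\left(-12\right) \left(-2\right) u = \left(-12\right) \left(-2\right) 4 = 24 \cdot 4 = 96$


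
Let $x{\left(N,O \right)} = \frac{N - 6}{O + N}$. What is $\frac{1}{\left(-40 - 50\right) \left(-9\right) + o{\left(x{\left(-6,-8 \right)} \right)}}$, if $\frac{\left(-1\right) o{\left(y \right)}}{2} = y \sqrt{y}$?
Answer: $\frac{5145}{4167434} + \frac{7 \sqrt{42}}{18753453} \approx 0.001237$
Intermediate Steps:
$x{\left(N,O \right)} = \frac{-6 + N}{N + O}$
$o{\left(y \right)} = - 2 y^{\frac{3}{2}}$ ($o{\left(y \right)} = - 2 y \sqrt{y} = - 2 y^{\frac{3}{2}}$)
$\frac{1}{\left(-40 - 50\right) \left(-9\right) + o{\left(x{\left(-6,-8 \right)} \right)}} = \frac{1}{\left(-40 - 50\right) \left(-9\right) - 2 \left(\frac{-6 - 6}{-6 - 8}\right)^{\frac{3}{2}}} = \frac{1}{\left(-90\right) \left(-9\right) - 2 \left(\frac{1}{-14} \left(-12\right)\right)^{\frac{3}{2}}} = \frac{1}{810 - 2 \left(\left(- \frac{1}{14}\right) \left(-12\right)\right)^{\frac{3}{2}}} = \frac{1}{810 - 2 \left(\frac{6}{7}\right)^{\frac{3}{2}}} = \frac{1}{810 - 2 \frac{6 \sqrt{42}}{49}} = \frac{1}{810 - \frac{12 \sqrt{42}}{49}}$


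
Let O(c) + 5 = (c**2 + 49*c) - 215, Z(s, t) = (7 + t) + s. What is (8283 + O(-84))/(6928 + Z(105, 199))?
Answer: 11003/7239 ≈ 1.5200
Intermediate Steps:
Z(s, t) = 7 + s + t
O(c) = -220 + c**2 + 49*c (O(c) = -5 + ((c**2 + 49*c) - 215) = -5 + (-215 + c**2 + 49*c) = -220 + c**2 + 49*c)
(8283 + O(-84))/(6928 + Z(105, 199)) = (8283 + (-220 + (-84)**2 + 49*(-84)))/(6928 + (7 + 105 + 199)) = (8283 + (-220 + 7056 - 4116))/(6928 + 311) = (8283 + 2720)/7239 = 11003*(1/7239) = 11003/7239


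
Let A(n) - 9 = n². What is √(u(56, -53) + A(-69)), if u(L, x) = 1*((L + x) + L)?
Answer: √4829 ≈ 69.491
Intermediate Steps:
u(L, x) = x + 2*L (u(L, x) = 1*(x + 2*L) = x + 2*L)
A(n) = 9 + n²
√(u(56, -53) + A(-69)) = √((-53 + 2*56) + (9 + (-69)²)) = √((-53 + 112) + (9 + 4761)) = √(59 + 4770) = √4829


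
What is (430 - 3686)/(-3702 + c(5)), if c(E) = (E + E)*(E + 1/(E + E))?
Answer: 3256/3651 ≈ 0.89181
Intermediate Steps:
c(E) = 2*E*(E + 1/(2*E)) (c(E) = (2*E)*(E + 1/(2*E)) = 2*E*(E + 1/(2*E)))
(430 - 3686)/(-3702 + c(5)) = (430 - 3686)/(-3702 + (1 + 2*5²)) = -3256/(-3702 + (1 + 2*25)) = -3256/(-3702 + (1 + 50)) = -3256/(-3702 + 51) = -3256/(-3651) = -3256*(-1/3651) = 3256/3651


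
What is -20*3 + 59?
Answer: -1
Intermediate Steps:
-20*3 + 59 = -60 + 59 = -1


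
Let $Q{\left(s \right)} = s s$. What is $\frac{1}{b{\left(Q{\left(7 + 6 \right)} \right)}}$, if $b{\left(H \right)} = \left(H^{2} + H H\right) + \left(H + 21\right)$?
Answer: $\frac{1}{57312} \approx 1.7448 \cdot 10^{-5}$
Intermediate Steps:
$Q{\left(s \right)} = s^{2}$
$b{\left(H \right)} = 21 + H + 2 H^{2}$ ($b{\left(H \right)} = \left(H^{2} + H^{2}\right) + \left(21 + H\right) = 2 H^{2} + \left(21 + H\right) = 21 + H + 2 H^{2}$)
$\frac{1}{b{\left(Q{\left(7 + 6 \right)} \right)}} = \frac{1}{21 + \left(7 + 6\right)^{2} + 2 \left(\left(7 + 6\right)^{2}\right)^{2}} = \frac{1}{21 + 13^{2} + 2 \left(13^{2}\right)^{2}} = \frac{1}{21 + 169 + 2 \cdot 169^{2}} = \frac{1}{21 + 169 + 2 \cdot 28561} = \frac{1}{21 + 169 + 57122} = \frac{1}{57312}$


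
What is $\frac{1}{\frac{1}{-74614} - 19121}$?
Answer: $- \frac{74614}{1426694295} \approx -5.2299 \cdot 10^{-5}$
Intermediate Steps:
$\frac{1}{\frac{1}{-74614} - 19121} = \frac{1}{- \frac{1}{74614} - 19121} = \frac{1}{- \frac{1426694295}{74614}} = - \frac{74614}{1426694295}$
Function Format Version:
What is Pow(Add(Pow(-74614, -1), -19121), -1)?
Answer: Rational(-74614, 1426694295) ≈ -5.2299e-5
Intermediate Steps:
Pow(Add(Pow(-74614, -1), -19121), -1) = Pow(Add(Rational(-1, 74614), -19121), -1) = Pow(Rational(-1426694295, 74614), -1) = Rational(-74614, 1426694295)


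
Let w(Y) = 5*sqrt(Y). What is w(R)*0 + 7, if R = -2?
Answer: 7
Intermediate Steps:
w(R)*0 + 7 = (5*sqrt(-2))*0 + 7 = (5*(I*sqrt(2)))*0 + 7 = (5*I*sqrt(2))*0 + 7 = 0 + 7 = 7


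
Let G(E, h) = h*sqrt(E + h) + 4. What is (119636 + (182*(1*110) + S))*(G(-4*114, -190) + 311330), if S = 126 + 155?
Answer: 43567145958 - 26588030*I*sqrt(646) ≈ 4.3567e+10 - 6.7578e+8*I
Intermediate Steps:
G(E, h) = 4 + h*sqrt(E + h)
S = 281
(119636 + (182*(1*110) + S))*(G(-4*114, -190) + 311330) = (119636 + (182*(1*110) + 281))*((4 - 190*sqrt(-4*114 - 190)) + 311330) = (119636 + (182*110 + 281))*((4 - 190*sqrt(-456 - 190)) + 311330) = (119636 + (20020 + 281))*((4 - 190*I*sqrt(646)) + 311330) = (119636 + 20301)*((4 - 190*I*sqrt(646)) + 311330) = 139937*((4 - 190*I*sqrt(646)) + 311330) = 139937*(311334 - 190*I*sqrt(646)) = 43567145958 - 26588030*I*sqrt(646)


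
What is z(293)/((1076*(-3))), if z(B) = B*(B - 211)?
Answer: -12013/1614 ≈ -7.4430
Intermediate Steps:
z(B) = B*(-211 + B)
z(293)/((1076*(-3))) = (293*(-211 + 293))/((1076*(-3))) = (293*82)/(-3228) = 24026*(-1/3228) = -12013/1614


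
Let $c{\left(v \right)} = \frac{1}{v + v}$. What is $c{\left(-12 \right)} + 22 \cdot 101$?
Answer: $\frac{53327}{24} \approx 2222.0$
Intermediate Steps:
$c{\left(v \right)} = \frac{1}{2 v}$
$c{\left(-12 \right)} + 22 \cdot 101 = \frac{1}{2 \left(-12\right)} + 22 \cdot 101 = \frac{1}{2} \left(- \frac{1}{12}\right) + 2222 = - \frac{1}{24} + 2222 = \frac{53327}{24}$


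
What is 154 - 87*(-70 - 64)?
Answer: 11812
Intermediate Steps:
154 - 87*(-70 - 64) = 154 - 87*(-134) = 154 + 11658 = 11812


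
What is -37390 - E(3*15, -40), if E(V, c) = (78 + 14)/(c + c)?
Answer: -747777/20 ≈ -37389.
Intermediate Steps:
E(V, c) = 46/c (E(V, c) = 92/((2*c)) = 92*(1/(2*c)) = 46/c)
-37390 - E(3*15, -40) = -37390 - 46/(-40) = -37390 - 46*(-1)/40 = -37390 - 1*(-23/20) = -37390 + 23/20 = -747777/20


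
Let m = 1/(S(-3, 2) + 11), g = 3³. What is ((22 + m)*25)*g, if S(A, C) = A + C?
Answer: 29835/2 ≈ 14918.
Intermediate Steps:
g = 27
m = ⅒ (m = 1/((-3 + 2) + 11) = 1/(-1 + 11) = 1/10 = ⅒ ≈ 0.10000)
((22 + m)*25)*g = ((22 + ⅒)*25)*27 = ((221/10)*25)*27 = (1105/2)*27 = 29835/2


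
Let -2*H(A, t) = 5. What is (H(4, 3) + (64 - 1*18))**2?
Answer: 7569/4 ≈ 1892.3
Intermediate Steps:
H(A, t) = -5/2 (H(A, t) = -1/2*5 = -5/2)
(H(4, 3) + (64 - 1*18))**2 = (-5/2 + (64 - 1*18))**2 = (-5/2 + (64 - 18))**2 = (-5/2 + 46)**2 = (87/2)**2 = 7569/4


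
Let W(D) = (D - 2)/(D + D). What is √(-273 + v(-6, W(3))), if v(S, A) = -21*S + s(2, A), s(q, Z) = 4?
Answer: I*√143 ≈ 11.958*I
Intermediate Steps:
W(D) = (-2 + D)/(2*D) (W(D) = (-2 + D)/((2*D)) = (-2 + D)*(1/(2*D)) = (-2 + D)/(2*D))
v(S, A) = 4 - 21*S (v(S, A) = -21*S + 4 = 4 - 21*S)
√(-273 + v(-6, W(3))) = √(-273 + (4 - 21*(-6))) = √(-273 + (4 + 126)) = √(-273 + 130) = √(-143) = I*√143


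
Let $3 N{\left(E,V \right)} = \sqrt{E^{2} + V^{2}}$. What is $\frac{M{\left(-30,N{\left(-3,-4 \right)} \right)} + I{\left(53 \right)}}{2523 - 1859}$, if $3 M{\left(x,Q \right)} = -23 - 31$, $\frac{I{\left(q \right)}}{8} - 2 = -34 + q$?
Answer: $\frac{75}{332} \approx 0.2259$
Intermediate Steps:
$I{\left(q \right)} = -256 + 8 q$ ($I{\left(q \right)} = 16 + 8 \left(-34 + q\right) = 16 + \left(-272 + 8 q\right) = -256 + 8 q$)
$N{\left(E,V \right)} = \frac{\sqrt{E^{2} + V^{2}}}{3}$
$M{\left(x,Q \right)} = -18$ ($M{\left(x,Q \right)} = \frac{-23 - 31}{3} = \frac{1}{3} \left(-54\right) = -18$)
$\frac{M{\left(-30,N{\left(-3,-4 \right)} \right)} + I{\left(53 \right)}}{2523 - 1859} = \frac{-18 + \left(-256 + 8 \cdot 53\right)}{2523 - 1859} = \frac{-18 + \left(-256 + 424\right)}{664} = \left(-18 + 168\right) \frac{1}{664} = 150 \cdot \frac{1}{664} = \frac{75}{332}$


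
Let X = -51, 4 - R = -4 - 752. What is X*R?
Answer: -38760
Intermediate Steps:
R = 760 (R = 4 - (-4 - 752) = 4 - 1*(-756) = 4 + 756 = 760)
X*R = -51*760 = -38760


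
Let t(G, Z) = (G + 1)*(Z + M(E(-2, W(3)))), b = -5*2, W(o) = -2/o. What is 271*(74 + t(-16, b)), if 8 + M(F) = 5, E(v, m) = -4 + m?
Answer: 72899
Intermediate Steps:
b = -10
M(F) = -3 (M(F) = -8 + 5 = -3)
t(G, Z) = (1 + G)*(-3 + Z) (t(G, Z) = (G + 1)*(Z - 3) = (1 + G)*(-3 + Z))
271*(74 + t(-16, b)) = 271*(74 + (-3 - 10 - 3*(-16) - 16*(-10))) = 271*(74 + (-3 - 10 + 48 + 160)) = 271*(74 + 195) = 271*269 = 72899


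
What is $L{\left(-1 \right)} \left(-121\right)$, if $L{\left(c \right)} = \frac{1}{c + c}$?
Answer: $\frac{121}{2} \approx 60.5$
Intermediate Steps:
$L{\left(c \right)} = \frac{1}{2 c}$
$L{\left(-1 \right)} \left(-121\right) = \frac{1}{2 \left(-1\right)} \left(-121\right) = \frac{1}{2} \left(-1\right) \left(-121\right) = \left(- \frac{1}{2}\right) \left(-121\right) = \frac{121}{2}$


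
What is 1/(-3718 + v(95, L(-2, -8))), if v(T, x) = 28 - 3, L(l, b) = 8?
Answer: -1/3693 ≈ -0.00027078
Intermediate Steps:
v(T, x) = 25
1/(-3718 + v(95, L(-2, -8))) = 1/(-3718 + 25) = 1/(-3693) = -1/3693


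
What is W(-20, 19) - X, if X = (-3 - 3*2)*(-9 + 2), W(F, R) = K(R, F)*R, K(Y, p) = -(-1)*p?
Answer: -443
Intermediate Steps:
K(Y, p) = p
W(F, R) = F*R
X = 63 (X = (-3 - 6)*(-7) = -9*(-7) = 63)
W(-20, 19) - X = -20*19 - 1*63 = -380 - 63 = -443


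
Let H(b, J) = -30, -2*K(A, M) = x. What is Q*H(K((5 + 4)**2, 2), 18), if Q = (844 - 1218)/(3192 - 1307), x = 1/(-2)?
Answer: 2244/377 ≈ 5.9523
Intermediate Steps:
x = -1/2 ≈ -0.50000
K(A, M) = 1/4 (K(A, M) = -1/2*(-1/2) = 1/4)
Q = -374/1885 ≈ -0.19841
Q*H(K((5 + 4)**2, 2), 18) = -374/1885*(-30) = 2244/377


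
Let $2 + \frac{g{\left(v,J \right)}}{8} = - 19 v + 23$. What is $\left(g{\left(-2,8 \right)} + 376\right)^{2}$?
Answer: $719104$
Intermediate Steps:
$g{\left(v,J \right)} = 168 - 152 v$ ($g{\left(v,J \right)} = -16 + 8 \left(- 19 v + 23\right) = -16 + 8 \left(23 - 19 v\right) = -16 - \left(-184 + 152 v\right) = 168 - 152 v$)
$\left(g{\left(-2,8 \right)} + 376\right)^{2} = \left(\left(168 - -304\right) + 376\right)^{2} = \left(\left(168 + 304\right) + 376\right)^{2} = \left(472 + 376\right)^{2} = 848^{2} = 719104$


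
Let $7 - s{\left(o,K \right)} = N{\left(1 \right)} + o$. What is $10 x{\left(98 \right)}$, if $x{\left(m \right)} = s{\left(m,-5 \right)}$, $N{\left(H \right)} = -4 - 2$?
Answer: $-850$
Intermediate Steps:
$N{\left(H \right)} = -6$
$s{\left(o,K \right)} = 13 - o$ ($s{\left(o,K \right)} = 7 - \left(-6 + o\right) = 13 - o$)
$x{\left(m \right)} = 13 - m$
$10 x{\left(98 \right)} = 10 \left(13 - 98\right) = 10 \left(-85\right) = -850$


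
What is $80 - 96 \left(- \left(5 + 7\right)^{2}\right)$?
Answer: $13904$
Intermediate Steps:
$80 - 96 \left(- \left(5 + 7\right)^{2}\right) = 80 - 96 \left(- 12^{2}\right) = 80 - 96 \left(\left(-1\right) 144\right) = 80 - -13824 = 80 + 13824 = 13904$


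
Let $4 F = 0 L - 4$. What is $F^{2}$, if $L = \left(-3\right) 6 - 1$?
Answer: $1$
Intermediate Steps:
$L = -19$ ($L = -18 - 1 = -19$)
$F = -1$ ($F = \frac{0 \left(-19\right) - 4}{4} = \frac{0 - 4}{4} = \frac{1}{4} \left(-4\right) = -1$)
$F^{2} = \left(-1\right)^{2} = 1$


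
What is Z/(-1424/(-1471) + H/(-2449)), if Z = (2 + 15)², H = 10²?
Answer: 1041116431/3340276 ≈ 311.69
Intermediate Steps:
H = 100
Z = 289 (Z = 17² = 289)
Z/(-1424/(-1471) + H/(-2449)) = 289/(-1424/(-1471) + 100/(-2449)) = 289/(-1424*(-1/1471) + 100*(-1/2449)) = 289/(1424/1471 - 100/2449) = 289/(3340276/3602479) = 289*(3602479/3340276) = 1041116431/3340276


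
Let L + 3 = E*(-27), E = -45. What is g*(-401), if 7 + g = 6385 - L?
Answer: -2071566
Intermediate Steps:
L = 1212 (L = -3 - 45*(-27) = -3 + 1215 = 1212)
g = 5166 (g = -7 + (6385 - 1*1212) = -7 + (6385 - 1212) = -7 + 5173 = 5166)
g*(-401) = 5166*(-401) = -2071566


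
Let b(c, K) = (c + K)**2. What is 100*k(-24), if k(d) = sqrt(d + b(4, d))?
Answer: 200*sqrt(94) ≈ 1939.1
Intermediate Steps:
b(c, K) = (K + c)**2
k(d) = sqrt(d + (4 + d)**2) (k(d) = sqrt(d + (d + 4)**2) = sqrt(d + (4 + d)**2))
100*k(-24) = 100*sqrt(-24 + (4 - 24)**2) = 100*sqrt(-24 + (-20)**2) = 100*sqrt(-24 + 400) = 100*sqrt(376) = 100*(2*sqrt(94)) = 200*sqrt(94)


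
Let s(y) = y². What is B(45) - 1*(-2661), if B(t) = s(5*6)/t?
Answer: 2681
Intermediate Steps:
B(t) = 900/t (B(t) = (5*6)²/t = 30²/t = 900/t)
B(45) - 1*(-2661) = 900/45 - 1*(-2661) = 900*(1/45) + 2661 = 20 + 2661 = 2681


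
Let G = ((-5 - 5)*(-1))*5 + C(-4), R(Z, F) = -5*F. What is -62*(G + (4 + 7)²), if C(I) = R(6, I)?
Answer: -11842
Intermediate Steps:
C(I) = -5*I
G = 70 (G = ((-5 - 5)*(-1))*5 - 5*(-4) = -10*(-1)*5 + 20 = 10*5 + 20 = 50 + 20 = 70)
-62*(G + (4 + 7)²) = -62*(70 + (4 + 7)²) = -62*(70 + 11²) = -62*(70 + 121) = -62*191 = -11842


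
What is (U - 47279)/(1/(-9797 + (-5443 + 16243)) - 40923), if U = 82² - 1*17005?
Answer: 7216585/5130721 ≈ 1.4065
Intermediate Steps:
U = -10281 (U = 6724 - 17005 = -10281)
(U - 47279)/(1/(-9797 + (-5443 + 16243)) - 40923) = (-10281 - 47279)/(1/(-9797 + (-5443 + 16243)) - 40923) = -57560/(1/(-9797 + 10800) - 40923) = -57560/(1/1003 - 40923) = -57560/(-41045768/1003) = -57560*(-1003/41045768) = 7216585/5130721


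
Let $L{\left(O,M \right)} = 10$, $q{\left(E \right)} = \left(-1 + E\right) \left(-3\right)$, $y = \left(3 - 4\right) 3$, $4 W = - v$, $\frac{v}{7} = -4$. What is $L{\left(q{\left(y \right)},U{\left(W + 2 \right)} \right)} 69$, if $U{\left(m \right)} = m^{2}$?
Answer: $690$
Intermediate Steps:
$v = -28$ ($v = 7 \left(-4\right) = -28$)
$W = 7$ ($W = \frac{\left(-1\right) \left(-28\right)}{4} = \frac{1}{4} \cdot 28 = 7$)
$y = -3$ ($y = \left(-1\right) 3 = -3$)
$q{\left(E \right)} = 3 - 3 E$
$L{\left(q{\left(y \right)},U{\left(W + 2 \right)} \right)} 69 = 10 \cdot 69 = 690$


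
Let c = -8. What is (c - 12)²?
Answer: 400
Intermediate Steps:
(c - 12)² = (-8 - 12)² = (-20)² = 400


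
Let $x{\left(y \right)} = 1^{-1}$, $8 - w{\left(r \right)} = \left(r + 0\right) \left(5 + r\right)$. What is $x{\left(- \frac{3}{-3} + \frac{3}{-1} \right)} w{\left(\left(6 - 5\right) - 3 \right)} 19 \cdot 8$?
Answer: $2128$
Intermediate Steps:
$w{\left(r \right)} = 8 - r \left(5 + r\right)$ ($w{\left(r \right)} = 8 - \left(r + 0\right) \left(5 + r\right) = 8 - r \left(5 + r\right)$)
$x{\left(y \right)} = 1$
$x{\left(- \frac{3}{-3} + \frac{3}{-1} \right)} w{\left(\left(6 - 5\right) - 3 \right)} 19 \cdot 8 = 1 \left(8 - \left(\left(6 - 5\right) - 3\right)^{2} - 5 \left(\left(6 - 5\right) - 3\right)\right) 19 \cdot 8 = 1 \left(8 - \left(1 - 3\right)^{2} - 5 \left(1 - 3\right)\right) 19 \cdot 8 = 1 \left(8 - \left(-2\right)^{2} - -10\right) 19 \cdot 8 = 1 \left(8 - 4 + 10\right) 19 \cdot 8 = 1 \cdot 14 \cdot 19 \cdot 8 = 14 \cdot 19 \cdot 8 = 266 \cdot 8 = 2128$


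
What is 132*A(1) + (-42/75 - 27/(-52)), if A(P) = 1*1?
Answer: 171547/1300 ≈ 131.96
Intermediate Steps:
A(P) = 1
132*A(1) + (-42/75 - 27/(-52)) = 132*1 + (-42/75 - 27/(-52)) = 132 + (-42*1/75 - 27*(-1/52)) = 132 + (-14/25 + 27/52) = 132 - 53/1300 = 171547/1300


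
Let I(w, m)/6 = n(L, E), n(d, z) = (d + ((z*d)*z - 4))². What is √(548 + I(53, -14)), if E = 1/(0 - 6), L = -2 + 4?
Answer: √184902/18 ≈ 23.889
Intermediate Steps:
L = 2
E = -⅙ (E = 1/(-6) = -⅙ ≈ -0.16667)
n(d, z) = (-4 + d + d*z²)² (n(d, z) = (d + ((d*z)*z - 4))² = (d + (d*z² - 4))² = (d + (-4 + d*z²))² = (-4 + d + d*z²)²)
I(w, m) = 1225/54 (I(w, m) = 6*(-4 + 2 + 2*(-⅙)²)² = 6*(-4 + 2 + 2*(1/36))² = 6*(-4 + 2 + 1/18)² = 6*(-35/18)² = 6*(1225/324) = 1225/54)
√(548 + I(53, -14)) = √(548 + 1225/54) = √(30817/54) = √184902/18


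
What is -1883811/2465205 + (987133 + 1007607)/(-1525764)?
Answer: -649307835692/313443420135 ≈ -2.0715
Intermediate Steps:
-1883811/2465205 + (987133 + 1007607)/(-1525764) = -1883811*1/2465205 + 1994740*(-1/1525764) = -627937/821735 - 498685/381441 = -649307835692/313443420135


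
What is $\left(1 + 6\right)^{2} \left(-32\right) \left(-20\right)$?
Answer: $31360$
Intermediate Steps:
$\left(1 + 6\right)^{2} \left(-32\right) \left(-20\right) = 7^{2} \left(-32\right) \left(-20\right) = 49 \left(-32\right) \left(-20\right) = \left(-1568\right) \left(-20\right) = 31360$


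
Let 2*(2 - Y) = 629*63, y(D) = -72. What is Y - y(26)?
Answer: -39479/2 ≈ -19740.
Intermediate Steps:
Y = -39623/2 (Y = 2 - 629*63/2 = 2 - ½*39627 = 2 - 39627/2 = -39623/2 ≈ -19812.)
Y - y(26) = -39623/2 - 1*(-72) = -39623/2 + 72 = -39479/2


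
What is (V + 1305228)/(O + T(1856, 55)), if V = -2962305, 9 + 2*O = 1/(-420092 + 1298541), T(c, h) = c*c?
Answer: -485219211191/1008673647148 ≈ -0.48105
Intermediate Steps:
T(c, h) = c**2
O = -3953020/878449 (O = -9/2 + 1/(2*(-420092 + 1298541)) = -9/2 + (1/2)/878449 = -9/2 + (1/2)*(1/878449) = -9/2 + 1/1756898 = -3953020/878449 ≈ -4.5000)
(V + 1305228)/(O + T(1856, 55)) = (-2962305 + 1305228)/(-3953020/878449 + 1856**2) = -1657077/(-3953020/878449 + 3444736) = -1657077/3026020941444/878449 = -1657077*878449/3026020941444 = -485219211191/1008673647148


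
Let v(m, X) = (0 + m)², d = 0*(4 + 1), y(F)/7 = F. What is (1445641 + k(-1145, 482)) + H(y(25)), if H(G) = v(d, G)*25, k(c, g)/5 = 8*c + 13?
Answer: 1399906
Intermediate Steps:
k(c, g) = 65 + 40*c (k(c, g) = 5*(8*c + 13) = 5*(13 + 8*c) = 65 + 40*c)
y(F) = 7*F
d = 0 (d = 0*5 = 0)
v(m, X) = m²
H(G) = 0 (H(G) = 0²*25 = 0*25 = 0)
(1445641 + k(-1145, 482)) + H(y(25)) = (1445641 + (65 + 40*(-1145))) + 0 = (1445641 + (65 - 45800)) + 0 = (1445641 - 45735) + 0 = 1399906 + 0 = 1399906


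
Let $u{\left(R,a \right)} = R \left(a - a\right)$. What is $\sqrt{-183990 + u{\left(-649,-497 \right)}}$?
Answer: $i \sqrt{183990} \approx 428.94 i$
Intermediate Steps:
$u{\left(R,a \right)} = 0$ ($u{\left(R,a \right)} = R 0 = 0$)
$\sqrt{-183990 + u{\left(-649,-497 \right)}} = \sqrt{-183990 + 0} = \sqrt{-183990} = i \sqrt{183990}$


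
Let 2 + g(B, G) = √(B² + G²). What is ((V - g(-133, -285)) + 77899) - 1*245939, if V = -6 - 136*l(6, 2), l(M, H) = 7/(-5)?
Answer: -839268/5 - 19*√274 ≈ -1.6817e+5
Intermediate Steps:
l(M, H) = -7/5 (l(M, H) = 7*(-⅕) = -7/5)
g(B, G) = -2 + √(B² + G²)
V = 922/5 (V = -6 - 136*(-7/5) = -6 + 952/5 = 922/5 ≈ 184.40)
((V - g(-133, -285)) + 77899) - 1*245939 = ((922/5 - (-2 + √((-133)² + (-285)²))) + 77899) - 1*245939 = ((922/5 - (-2 + √(17689 + 81225))) + 77899) - 245939 = ((922/5 - (-2 + √98914)) + 77899) - 245939 = ((922/5 - (-2 + 19*√274)) + 77899) - 245939 = ((922/5 + (2 - 19*√274)) + 77899) - 245939 = ((932/5 - 19*√274) + 77899) - 245939 = (390427/5 - 19*√274) - 245939 = -839268/5 - 19*√274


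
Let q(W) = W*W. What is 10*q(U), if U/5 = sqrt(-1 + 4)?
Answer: 750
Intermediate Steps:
U = 5*sqrt(3) (U = 5*sqrt(-1 + 4) = 5*sqrt(3) ≈ 8.6602)
q(W) = W**2
10*q(U) = 10*(5*sqrt(3))**2 = 10*75 = 750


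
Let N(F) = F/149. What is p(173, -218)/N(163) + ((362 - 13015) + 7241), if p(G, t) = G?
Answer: -856379/163 ≈ -5253.9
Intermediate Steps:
N(F) = F/149 (N(F) = F*(1/149) = F/149)
p(173, -218)/N(163) + ((362 - 13015) + 7241) = 173/(((1/149)*163)) + ((362 - 13015) + 7241) = 173/(163/149) + (-12653 + 7241) = 173*(149/163) - 5412 = 25777/163 - 5412 = -856379/163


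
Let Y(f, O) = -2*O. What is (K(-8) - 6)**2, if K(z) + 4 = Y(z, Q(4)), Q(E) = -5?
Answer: 0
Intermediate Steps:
K(z) = 6 (K(z) = -4 - 2*(-5) = -4 + 10 = 6)
(K(-8) - 6)**2 = (6 - 6)**2 = 0**2 = 0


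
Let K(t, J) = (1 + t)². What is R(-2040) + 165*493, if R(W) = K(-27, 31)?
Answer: 82021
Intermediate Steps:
R(W) = 676 (R(W) = (1 - 27)² = (-26)² = 676)
R(-2040) + 165*493 = 676 + 165*493 = 676 + 81345 = 82021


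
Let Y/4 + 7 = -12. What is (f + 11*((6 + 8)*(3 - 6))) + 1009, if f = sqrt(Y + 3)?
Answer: 547 + I*sqrt(73) ≈ 547.0 + 8.544*I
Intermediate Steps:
Y = -76 (Y = -28 + 4*(-12) = -28 - 48 = -76)
f = I*sqrt(73) (f = sqrt(-76 + 3) = sqrt(-73) = I*sqrt(73) ≈ 8.544*I)
(f + 11*((6 + 8)*(3 - 6))) + 1009 = (I*sqrt(73) + 11*((6 + 8)*(3 - 6))) + 1009 = (I*sqrt(73) + 11*(14*(-3))) + 1009 = (I*sqrt(73) + 11*(-42)) + 1009 = (I*sqrt(73) - 462) + 1009 = (-462 + I*sqrt(73)) + 1009 = 547 + I*sqrt(73)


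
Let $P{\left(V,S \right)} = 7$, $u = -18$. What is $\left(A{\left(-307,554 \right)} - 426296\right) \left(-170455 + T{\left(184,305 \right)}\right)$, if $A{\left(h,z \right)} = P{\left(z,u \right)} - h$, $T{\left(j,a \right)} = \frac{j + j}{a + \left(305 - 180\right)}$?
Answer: $\frac{15611235408462}{215} \approx 7.261 \cdot 10^{10}$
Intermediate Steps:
$T{\left(j,a \right)} = \frac{2 j}{125 + a}$ ($T{\left(j,a \right)} = \frac{2 j}{a + 125} = \frac{2 j}{125 + a}$)
$A{\left(h,z \right)} = 7 - h$
$\left(A{\left(-307,554 \right)} - 426296\right) \left(-170455 + T{\left(184,305 \right)}\right) = \left(\left(7 - -307\right) - 426296\right) \left(-170455 + 2 \cdot 184 \frac{1}{125 + 305}\right) = \left(\left(7 + 307\right) - 426296\right) \left(-170455 + 2 \cdot 184 \cdot \frac{1}{430}\right) = \left(314 - 426296\right) \left(-170455 + 2 \cdot 184 \cdot \frac{1}{430}\right) = - 425982 \left(-170455 + \frac{184}{215}\right) = \left(-425982\right) \left(- \frac{36647641}{215}\right) = \frac{15611235408462}{215}$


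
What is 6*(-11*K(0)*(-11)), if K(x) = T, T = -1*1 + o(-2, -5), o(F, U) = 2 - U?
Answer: 4356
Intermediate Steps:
T = 6 (T = -1*1 + (2 - 1*(-5)) = -1 + (2 + 5) = -1 + 7 = 6)
K(x) = 6
6*(-11*K(0)*(-11)) = 6*(-11*6*(-11)) = 6*(-66*(-11)) = 6*726 = 4356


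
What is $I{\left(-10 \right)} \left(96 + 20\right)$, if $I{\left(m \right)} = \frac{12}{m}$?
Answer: $- \frac{696}{5} \approx -139.2$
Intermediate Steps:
$I{\left(-10 \right)} \left(96 + 20\right) = \frac{12}{-10} \left(96 + 20\right) = 12 \left(- \frac{1}{10}\right) 116 = \left(- \frac{6}{5}\right) 116 = - \frac{696}{5}$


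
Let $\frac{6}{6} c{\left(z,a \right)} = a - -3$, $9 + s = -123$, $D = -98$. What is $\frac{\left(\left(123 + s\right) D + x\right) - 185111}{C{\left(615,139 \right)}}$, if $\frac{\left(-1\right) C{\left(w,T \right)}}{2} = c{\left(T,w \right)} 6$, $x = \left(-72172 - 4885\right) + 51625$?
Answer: $\frac{69887}{2472} \approx 28.271$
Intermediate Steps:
$s = -132$ ($s = -9 - 123 = -132$)
$c{\left(z,a \right)} = 3 + a$ ($c{\left(z,a \right)} = a - -3 = a + 3 = 3 + a$)
$x = -25432$ ($x = -77057 + 51625 = -25432$)
$C{\left(w,T \right)} = -36 - 12 w$ ($C{\left(w,T \right)} = - 2 \left(3 + w\right) 6 = - 2 \left(18 + 6 w\right) = -36 - 12 w$)
$\frac{\left(\left(123 + s\right) D + x\right) - 185111}{C{\left(615,139 \right)}} = \frac{\left(\left(123 - 132\right) \left(-98\right) - 25432\right) - 185111}{-36 - 7380} = \frac{\left(\left(-9\right) \left(-98\right) - 25432\right) - 185111}{-36 - 7380} = \frac{\left(882 - 25432\right) - 185111}{-7416} = \left(-24550 - 185111\right) \left(- \frac{1}{7416}\right) = \left(-209661\right) \left(- \frac{1}{7416}\right) = \frac{69887}{2472}$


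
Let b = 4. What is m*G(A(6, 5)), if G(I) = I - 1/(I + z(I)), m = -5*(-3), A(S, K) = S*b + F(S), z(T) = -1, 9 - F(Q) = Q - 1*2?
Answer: 12165/28 ≈ 434.46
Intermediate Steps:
F(Q) = 11 - Q (F(Q) = 9 - (Q - 1*2) = 9 - (Q - 2) = 9 - (-2 + Q) = 9 + (2 - Q) = 11 - Q)
A(S, K) = 11 + 3*S (A(S, K) = S*4 + (11 - S) = 4*S + (11 - S) = 11 + 3*S)
m = 15
G(I) = I - 1/(-1 + I) (G(I) = I - 1/(I - 1) = I - 1/(-1 + I))
m*G(A(6, 5)) = 15*((-1 + (11 + 3*6)² - (11 + 3*6))/(-1 + (11 + 3*6))) = 15*((-1 + (11 + 18)² - (11 + 18))/(-1 + (11 + 18))) = 15*((-1 + 29² - 1*29)/(-1 + 29)) = 15*((-1 + 841 - 29)/28) = 15*((1/28)*811) = 15*(811/28) = 12165/28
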